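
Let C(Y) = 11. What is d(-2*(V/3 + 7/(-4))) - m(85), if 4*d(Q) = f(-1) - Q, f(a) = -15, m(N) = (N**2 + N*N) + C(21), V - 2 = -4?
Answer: -347183/24 ≈ -14466.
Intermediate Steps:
V = -2 (V = 2 - 4 = -2)
m(N) = 11 + 2*N**2 (m(N) = (N**2 + N*N) + 11 = (N**2 + N**2) + 11 = 2*N**2 + 11 = 11 + 2*N**2)
d(Q) = -15/4 - Q/4 (d(Q) = (-15 - Q)/4 = -15/4 - Q/4)
d(-2*(V/3 + 7/(-4))) - m(85) = (-15/4 - (-1)*(-2/3 + 7/(-4))/2) - (11 + 2*85**2) = (-15/4 - (-1)*(-2*1/3 + 7*(-1/4))/2) - (11 + 2*7225) = (-15/4 - (-1)*(-2/3 - 7/4)/2) - (11 + 14450) = (-15/4 - (-1)*(-29)/(2*12)) - 1*14461 = (-15/4 - 1/4*29/6) - 14461 = (-15/4 - 29/24) - 14461 = -119/24 - 14461 = -347183/24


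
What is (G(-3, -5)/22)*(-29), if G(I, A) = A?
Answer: 145/22 ≈ 6.5909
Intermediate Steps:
(G(-3, -5)/22)*(-29) = (-5/22)*(-29) = ((1/22)*(-5))*(-29) = -5/22*(-29) = 145/22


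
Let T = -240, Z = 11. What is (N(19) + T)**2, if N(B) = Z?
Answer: 52441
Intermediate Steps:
N(B) = 11
(N(19) + T)**2 = (11 - 240)**2 = (-229)**2 = 52441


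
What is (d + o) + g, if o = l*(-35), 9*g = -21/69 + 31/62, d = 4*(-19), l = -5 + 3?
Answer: -275/46 ≈ -5.9783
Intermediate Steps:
l = -2
d = -76
g = 1/46 (g = (-21/69 + 31/62)/9 = (-21*1/69 + 31*(1/62))/9 = (-7/23 + ½)/9 = (⅑)*(9/46) = 1/46 ≈ 0.021739)
o = 70 (o = -2*(-35) = 70)
(d + o) + g = (-76 + 70) + 1/46 = -6 + 1/46 = -275/46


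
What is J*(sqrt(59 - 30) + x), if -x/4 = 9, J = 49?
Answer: -1764 + 49*sqrt(29) ≈ -1500.1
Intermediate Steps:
x = -36 (x = -4*9 = -36)
J*(sqrt(59 - 30) + x) = 49*(sqrt(59 - 30) - 36) = 49*(sqrt(29) - 36) = 49*(-36 + sqrt(29)) = -1764 + 49*sqrt(29)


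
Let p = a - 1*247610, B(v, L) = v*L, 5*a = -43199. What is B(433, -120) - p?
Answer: 1021449/5 ≈ 2.0429e+5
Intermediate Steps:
a = -43199/5 (a = (⅕)*(-43199) = -43199/5 ≈ -8639.8)
B(v, L) = L*v
p = -1281249/5 (p = -43199/5 - 1*247610 = -43199/5 - 247610 = -1281249/5 ≈ -2.5625e+5)
B(433, -120) - p = -120*433 - 1*(-1281249/5) = -51960 + 1281249/5 = 1021449/5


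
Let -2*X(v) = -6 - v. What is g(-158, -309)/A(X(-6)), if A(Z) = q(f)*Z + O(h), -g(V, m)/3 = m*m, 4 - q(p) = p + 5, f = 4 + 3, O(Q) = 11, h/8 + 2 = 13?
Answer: -286443/11 ≈ -26040.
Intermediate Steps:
h = 88 (h = -16 + 8*13 = -16 + 104 = 88)
f = 7
q(p) = -1 - p (q(p) = 4 - (p + 5) = 4 - (5 + p) = 4 + (-5 - p) = -1 - p)
g(V, m) = -3*m**2 (g(V, m) = -3*m*m = -3*m**2)
X(v) = 3 + v/2 (X(v) = -(-6 - v)/2 = 3 + v/2)
A(Z) = 11 - 8*Z (A(Z) = (-1 - 1*7)*Z + 11 = (-1 - 7)*Z + 11 = -8*Z + 11 = 11 - 8*Z)
g(-158, -309)/A(X(-6)) = (-3*(-309)**2)/(11 - 8*(3 + (1/2)*(-6))) = (-3*95481)/(11 - 8*(3 - 3)) = -286443/(11 - 8*0) = -286443/(11 + 0) = -286443/11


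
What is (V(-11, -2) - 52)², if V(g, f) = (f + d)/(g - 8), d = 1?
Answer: 974169/361 ≈ 2698.5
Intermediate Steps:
V(g, f) = (1 + f)/(-8 + g) (V(g, f) = (f + 1)/(g - 8) = (1 + f)/(-8 + g))
(V(-11, -2) - 52)² = ((1 - 2)/(-8 - 11) - 52)² = (-1/(-19) - 52)² = (-1/19*(-1) - 52)² = (1/19 - 52)² = (-987/19)² = 974169/361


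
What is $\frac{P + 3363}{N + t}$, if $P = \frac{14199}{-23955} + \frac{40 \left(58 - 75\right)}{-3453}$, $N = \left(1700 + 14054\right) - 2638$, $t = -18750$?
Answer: $- \frac{46357206083}{77670901485} \approx -0.59684$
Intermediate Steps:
$N = 13116$ ($N = 15754 - 2638 = 13116$)
$P = - \frac{10913249}{27572205}$ ($P = 14199 \left(- \frac{1}{23955}\right) + 40 \left(-17\right) \left(- \frac{1}{3453}\right) = - \frac{4733}{7985} - - \frac{680}{3453} = - \frac{4733}{7985} + \frac{680}{3453} = - \frac{10913249}{27572205} \approx -0.39581$)
$\frac{P + 3363}{N + t} = \frac{- \frac{10913249}{27572205} + 3363}{13116 - 18750} = \frac{92714412166}{27572205 \left(-5634\right)} = \frac{92714412166}{27572205} \left(- \frac{1}{5634}\right) = - \frac{46357206083}{77670901485}$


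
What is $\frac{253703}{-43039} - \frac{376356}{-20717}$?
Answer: $\frac{10942020833}{891638963} \approx 12.272$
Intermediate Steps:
$\frac{253703}{-43039} - \frac{376356}{-20717} = 253703 \left(- \frac{1}{43039}\right) - - \frac{376356}{20717} = - \frac{253703}{43039} + \frac{376356}{20717} = \frac{10942020833}{891638963}$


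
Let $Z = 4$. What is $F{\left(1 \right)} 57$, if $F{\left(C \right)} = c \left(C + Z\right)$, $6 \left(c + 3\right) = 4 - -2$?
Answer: $-570$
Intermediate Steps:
$c = -2$ ($c = -3 + \frac{4 - -2}{6} = -3 + \frac{4 + 2}{6} = -3 + \frac{1}{6} \cdot 6 = -3 + 1 = -2$)
$F{\left(C \right)} = -8 - 2 C$ ($F{\left(C \right)} = - 2 \left(C + 4\right) = - 2 \left(4 + C\right) = -8 - 2 C$)
$F{\left(1 \right)} 57 = \left(-8 - 2\right) 57 = \left(-10\right) 57 = -570$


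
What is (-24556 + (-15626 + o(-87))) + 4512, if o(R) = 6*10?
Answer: -35610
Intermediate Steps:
o(R) = 60
(-24556 + (-15626 + o(-87))) + 4512 = (-24556 + (-15626 + 60)) + 4512 = (-24556 - 15566) + 4512 = -40122 + 4512 = -35610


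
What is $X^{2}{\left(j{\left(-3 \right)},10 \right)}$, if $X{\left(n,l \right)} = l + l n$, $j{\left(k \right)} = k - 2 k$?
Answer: $1600$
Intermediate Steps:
$j{\left(k \right)} = - k$
$X^{2}{\left(j{\left(-3 \right)},10 \right)} = \left(10 \left(1 - -3\right)\right)^{2} = \left(10 \left(1 + 3\right)\right)^{2} = \left(10 \cdot 4\right)^{2} = 40^{2} = 1600$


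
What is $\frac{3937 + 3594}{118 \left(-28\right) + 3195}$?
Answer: $- \frac{7531}{109} \approx -69.092$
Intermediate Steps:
$\frac{3937 + 3594}{118 \left(-28\right) + 3195} = \frac{7531}{-3304 + 3195} = \frac{7531}{-109} = 7531 \left(- \frac{1}{109}\right) = - \frac{7531}{109}$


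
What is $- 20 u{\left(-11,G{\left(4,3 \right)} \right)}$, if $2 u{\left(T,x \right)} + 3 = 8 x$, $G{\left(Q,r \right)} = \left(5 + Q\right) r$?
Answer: $-2130$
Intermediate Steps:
$G{\left(Q,r \right)} = r \left(5 + Q\right)$
$u{\left(T,x \right)} = - \frac{3}{2} + 4 x$ ($u{\left(T,x \right)} = - \frac{3}{2} + \frac{8 x}{2} = - \frac{3}{2} + 4 x$)
$- 20 u{\left(-11,G{\left(4,3 \right)} \right)} = - 20 \left(- \frac{3}{2} + 4 \cdot 3 \left(5 + 4\right)\right) = - 20 \left(- \frac{3}{2} + 4 \cdot 3 \cdot 9\right) = - 20 \left(- \frac{3}{2} + 4 \cdot 27\right) = - 20 \left(- \frac{3}{2} + 108\right) = \left(-20\right) \frac{213}{2} = -2130$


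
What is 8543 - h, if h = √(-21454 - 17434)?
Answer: 8543 - 2*I*√9722 ≈ 8543.0 - 197.2*I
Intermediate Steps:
h = 2*I*√9722 (h = √(-38888) = 2*I*√9722 ≈ 197.2*I)
8543 - h = 8543 - 2*I*√9722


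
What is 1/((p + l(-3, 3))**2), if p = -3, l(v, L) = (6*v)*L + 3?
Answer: 1/2916 ≈ 0.00034294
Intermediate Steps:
l(v, L) = 3 + 6*L*v (l(v, L) = 6*L*v + 3 = 3 + 6*L*v)
1/((p + l(-3, 3))**2) = 1/((-3 + (3 + 6*3*(-3)))**2) = 1/((-3 + (3 - 54))**2) = 1/((-3 - 51)**2) = 1/((-54)**2) = 1/2916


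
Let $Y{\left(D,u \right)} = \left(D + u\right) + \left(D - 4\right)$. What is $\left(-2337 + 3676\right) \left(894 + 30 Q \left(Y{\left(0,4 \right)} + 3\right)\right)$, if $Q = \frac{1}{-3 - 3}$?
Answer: $1176981$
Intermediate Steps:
$Y{\left(D,u \right)} = -4 + u + 2 D$ ($Y{\left(D,u \right)} = \left(D + u\right) + \left(D - 4\right) = \left(D + u\right) + \left(-4 + D\right) = -4 + u + 2 D$)
$Q = - \frac{1}{6}$ ($Q = \frac{1}{-6} = - \frac{1}{6} \approx -0.16667$)
$\left(-2337 + 3676\right) \left(894 + 30 Q \left(Y{\left(0,4 \right)} + 3\right)\right) = \left(-2337 + 3676\right) \left(894 + 30 \left(- \frac{\left(-4 + 4 + 2 \cdot 0\right) + 3}{6}\right)\right) = 1339 \left(894 + 30 \left(- \frac{\left(-4 + 4 + 0\right) + 3}{6}\right)\right) = 1339 \left(894 + 30 \left(- \frac{0 + 3}{6}\right)\right) = 1339 \left(894 + 30 \left(\left(- \frac{1}{6}\right) 3\right)\right) = 1339 \left(894 + 30 \left(- \frac{1}{2}\right)\right) = 1339 \left(894 - 15\right) = 1339 \cdot 879 = 1176981$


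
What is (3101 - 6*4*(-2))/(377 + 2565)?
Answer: 3149/2942 ≈ 1.0704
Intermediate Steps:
(3101 - 6*4*(-2))/(377 + 2565) = (3101 - 24*(-2))/2942 = (3101 + 48)*(1/2942) = 3149*(1/2942) = 3149/2942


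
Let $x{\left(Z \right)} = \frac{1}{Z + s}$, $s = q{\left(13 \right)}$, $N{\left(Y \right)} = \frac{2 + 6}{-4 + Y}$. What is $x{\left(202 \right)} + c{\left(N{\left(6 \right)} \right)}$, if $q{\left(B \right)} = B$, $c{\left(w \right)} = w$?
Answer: $\frac{861}{215} \approx 4.0047$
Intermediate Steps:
$N{\left(Y \right)} = \frac{8}{-4 + Y}$
$s = 13$
$x{\left(Z \right)} = \frac{1}{13 + Z}$ ($x{\left(Z \right)} = \frac{1}{Z + 13} = \frac{1}{13 + Z}$)
$x{\left(202 \right)} + c{\left(N{\left(6 \right)} \right)} = \frac{1}{13 + 202} + \frac{8}{-4 + 6} = \frac{1}{215} + \frac{8}{2} = \frac{1}{215} + 8 \cdot \frac{1}{2} = \frac{1}{215} + 4 = \frac{861}{215}$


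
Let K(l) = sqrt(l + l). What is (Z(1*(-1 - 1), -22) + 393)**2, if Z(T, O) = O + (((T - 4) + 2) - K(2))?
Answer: 133225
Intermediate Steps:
K(l) = sqrt(2)*sqrt(l) (K(l) = sqrt(2*l) = sqrt(2)*sqrt(l))
Z(T, O) = -4 + O + T (Z(T, O) = O + (((T - 4) + 2) - sqrt(2)*sqrt(2)) = O + (((-4 + T) + 2) - 1*2) = O + ((-2 + T) - 2) = O + (-4 + T) = -4 + O + T)
(Z(1*(-1 - 1), -22) + 393)**2 = ((-4 - 22 + 1*(-1 - 1)) + 393)**2 = ((-4 - 22 + 1*(-2)) + 393)**2 = ((-4 - 22 - 2) + 393)**2 = (-28 + 393)**2 = 365**2 = 133225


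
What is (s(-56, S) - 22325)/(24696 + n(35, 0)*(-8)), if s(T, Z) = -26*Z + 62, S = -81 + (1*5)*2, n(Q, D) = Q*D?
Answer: -20417/24696 ≈ -0.82673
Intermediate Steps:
n(Q, D) = D*Q
S = -71 (S = -81 + 5*2 = -81 + 10 = -71)
s(T, Z) = 62 - 26*Z
(s(-56, S) - 22325)/(24696 + n(35, 0)*(-8)) = ((62 - 26*(-71)) - 22325)/(24696 + (0*35)*(-8)) = ((62 + 1846) - 22325)/(24696 + 0*(-8)) = (1908 - 22325)/(24696 + 0) = -20417/24696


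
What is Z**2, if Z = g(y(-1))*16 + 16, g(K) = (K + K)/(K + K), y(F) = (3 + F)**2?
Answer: 1024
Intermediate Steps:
g(K) = 1 (g(K) = (2*K)/((2*K)) = (2*K)*(1/(2*K)) = 1)
Z = 32 (Z = 1*16 + 16 = 16 + 16 = 32)
Z**2 = 32**2 = 1024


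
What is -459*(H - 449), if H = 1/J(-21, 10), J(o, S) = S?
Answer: 2060451/10 ≈ 2.0605e+5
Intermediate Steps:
H = ⅒ (H = 1/10 = ⅒ ≈ 0.10000)
-459*(H - 449) = -459*(⅒ - 449) = -459*(-4489/10) = 2060451/10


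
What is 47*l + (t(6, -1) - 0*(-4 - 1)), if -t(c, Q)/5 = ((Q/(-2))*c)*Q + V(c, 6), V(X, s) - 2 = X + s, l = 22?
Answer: 979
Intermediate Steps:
V(X, s) = 2 + X + s (V(X, s) = 2 + (X + s) = 2 + X + s)
t(c, Q) = -40 - 5*c + 5*c*Q²/2 (t(c, Q) = -5*(((Q/(-2))*c)*Q + (2 + c + 6)) = -5*(((Q*(-½))*c)*Q + (8 + c)) = -5*(((-Q/2)*c)*Q + (8 + c)) = -5*((-Q*c/2)*Q + (8 + c)) = -5*(-c*Q²/2 + (8 + c)) = -5*(8 + c - c*Q²/2) = -40 - 5*c + 5*c*Q²/2)
47*l + (t(6, -1) - 0*(-4 - 1)) = 47*22 + ((-40 - 5*6 + (5/2)*6*(-1)²) - 0*(-4 - 1)) = 1034 + ((-40 - 30 + (5/2)*6*1) - 0*(-5)) = 1034 + ((-40 - 30 + 15) - 1*0) = 1034 + (-55 + 0) = 1034 - 55 = 979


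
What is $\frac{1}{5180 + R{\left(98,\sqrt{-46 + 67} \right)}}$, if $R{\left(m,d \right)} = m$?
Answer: $\frac{1}{5278} \approx 0.00018947$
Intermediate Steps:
$\frac{1}{5180 + R{\left(98,\sqrt{-46 + 67} \right)}} = \frac{1}{5180 + 98} = \frac{1}{5278}$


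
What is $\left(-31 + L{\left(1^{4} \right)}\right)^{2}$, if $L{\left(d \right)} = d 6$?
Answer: $625$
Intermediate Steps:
$L{\left(d \right)} = 6 d$
$\left(-31 + L{\left(1^{4} \right)}\right)^{2} = \left(-31 + 6 \cdot 1^{4}\right)^{2} = \left(-31 + 6 \cdot 1\right)^{2} = \left(-31 + 6\right)^{2} = \left(-25\right)^{2} = 625$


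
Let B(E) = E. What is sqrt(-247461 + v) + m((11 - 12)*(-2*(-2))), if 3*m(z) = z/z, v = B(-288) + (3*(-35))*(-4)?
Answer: 1/3 + 3*I*sqrt(27481) ≈ 0.33333 + 497.32*I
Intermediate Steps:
v = 132 (v = -288 + (3*(-35))*(-4) = -288 - 105*(-4) = -288 + 420 = 132)
m(z) = 1/3 (m(z) = (z/z)/3 = (1/3)*1 = 1/3)
sqrt(-247461 + v) + m((11 - 12)*(-2*(-2))) = sqrt(-247461 + 132) + 1/3 = sqrt(-247329) + 1/3 = 3*I*sqrt(27481) + 1/3 = 1/3 + 3*I*sqrt(27481)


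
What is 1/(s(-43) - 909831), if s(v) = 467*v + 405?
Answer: -1/929507 ≈ -1.0758e-6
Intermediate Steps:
s(v) = 405 + 467*v
1/(s(-43) - 909831) = 1/((405 + 467*(-43)) - 909831) = 1/((405 - 20081) - 909831) = 1/(-19676 - 909831) = 1/(-929507) = -1/929507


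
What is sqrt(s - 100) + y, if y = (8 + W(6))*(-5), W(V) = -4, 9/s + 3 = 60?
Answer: -20 + I*sqrt(36043)/19 ≈ -20.0 + 9.9921*I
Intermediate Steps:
s = 3/19 (s = 9/(-3 + 60) = 9/57 = 9*(1/57) = 3/19 ≈ 0.15789)
y = -20 (y = (8 - 4)*(-5) = 4*(-5) = -20)
sqrt(s - 100) + y = sqrt(3/19 - 100) - 20 = sqrt(-1897/19) - 20 = I*sqrt(36043)/19 - 20 = -20 + I*sqrt(36043)/19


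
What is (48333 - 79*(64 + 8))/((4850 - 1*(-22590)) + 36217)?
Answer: 14215/21219 ≈ 0.66992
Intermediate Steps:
(48333 - 79*(64 + 8))/((4850 - 1*(-22590)) + 36217) = (48333 - 79*72)/((4850 + 22590) + 36217) = (48333 - 5688)/(27440 + 36217) = 42645/63657 = 42645*(1/63657) = 14215/21219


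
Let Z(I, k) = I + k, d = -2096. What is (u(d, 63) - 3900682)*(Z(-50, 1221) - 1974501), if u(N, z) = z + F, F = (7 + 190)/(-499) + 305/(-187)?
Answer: 718249988972340730/93313 ≈ 7.6972e+12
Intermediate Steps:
F = -189034/93313 (F = 197*(-1/499) + 305*(-1/187) = -197/499 - 305/187 = -189034/93313 ≈ -2.0258)
u(N, z) = -189034/93313 + z (u(N, z) = z - 189034/93313 = -189034/93313 + z)
(u(d, 63) - 3900682)*(Z(-50, 1221) - 1974501) = ((-189034/93313 + 63) - 3900682)*((-50 + 1221) - 1974501) = (5689685/93313 - 3900682)*(1171 - 1974501) = -363978649781/93313*(-1973330) = 718249988972340730/93313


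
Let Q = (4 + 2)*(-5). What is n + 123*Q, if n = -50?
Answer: -3740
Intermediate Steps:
Q = -30 (Q = 6*(-5) = -30)
n + 123*Q = -50 + 123*(-30) = -50 - 3690 = -3740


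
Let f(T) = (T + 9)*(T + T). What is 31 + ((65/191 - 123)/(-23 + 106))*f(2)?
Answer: -539389/15853 ≈ -34.024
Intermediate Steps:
f(T) = 2*T*(9 + T) (f(T) = (9 + T)*(2*T) = 2*T*(9 + T))
31 + ((65/191 - 123)/(-23 + 106))*f(2) = 31 + ((65/191 - 123)/(-23 + 106))*(2*2*(9 + 2)) = 31 + ((65*(1/191) - 123)/83)*(2*2*11) = 31 + ((65/191 - 123)*(1/83))*44 = 31 - 23428/191*1/83*44 = 31 - 23428/15853*44 = 31 - 1030832/15853 = -539389/15853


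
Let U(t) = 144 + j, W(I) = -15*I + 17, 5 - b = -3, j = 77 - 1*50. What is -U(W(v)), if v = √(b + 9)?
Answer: -171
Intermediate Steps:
j = 27 (j = 77 - 50 = 27)
b = 8 (b = 5 - 1*(-3) = 5 + 3 = 8)
v = √17 (v = √(8 + 9) = √17 ≈ 4.1231)
W(I) = 17 - 15*I
U(t) = 171 (U(t) = 144 + 27 = 171)
-U(W(v)) = -1*171 = -171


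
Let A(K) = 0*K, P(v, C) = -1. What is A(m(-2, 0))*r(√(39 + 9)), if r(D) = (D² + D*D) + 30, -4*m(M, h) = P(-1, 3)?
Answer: 0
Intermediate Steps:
m(M, h) = ¼ (m(M, h) = -¼*(-1) = ¼)
A(K) = 0
r(D) = 30 + 2*D² (r(D) = (D² + D²) + 30 = 2*D² + 30 = 30 + 2*D²)
A(m(-2, 0))*r(√(39 + 9)) = 0*(30 + 2*(√(39 + 9))²) = 0*(30 + 2*(√48)²) = 0*(30 + 2*(4*√3)²) = 0*(30 + 2*48) = 0*(30 + 96) = 0*126 = 0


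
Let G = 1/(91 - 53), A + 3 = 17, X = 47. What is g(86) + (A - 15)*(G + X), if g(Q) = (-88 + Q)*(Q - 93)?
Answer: -1255/38 ≈ -33.026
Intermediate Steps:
A = 14 (A = -3 + 17 = 14)
G = 1/38 ≈ 0.026316
g(Q) = (-93 + Q)*(-88 + Q) (g(Q) = (-88 + Q)*(-93 + Q) = (-93 + Q)*(-88 + Q))
g(86) + (A - 15)*(G + X) = (8184 + 86**2 - 181*86) + (14 - 15)*(1/38 + 47) = (8184 + 7396 - 15566) - 1*1787/38 = 14 - 1787/38 = -1255/38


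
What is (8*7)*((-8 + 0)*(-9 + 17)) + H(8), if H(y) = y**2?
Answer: -3520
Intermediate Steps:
(8*7)*((-8 + 0)*(-9 + 17)) + H(8) = (8*7)*((-8 + 0)*(-9 + 17)) + 8**2 = 56*(-8*8) + 64 = 56*(-64) + 64 = -3584 + 64 = -3520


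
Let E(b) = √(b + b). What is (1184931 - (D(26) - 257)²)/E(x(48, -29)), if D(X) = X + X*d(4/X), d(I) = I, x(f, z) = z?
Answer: -566701*I*√58/29 ≈ -1.4882e+5*I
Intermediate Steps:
E(b) = √2*√b (E(b) = √(2*b) = √2*√b)
D(X) = 4 + X (D(X) = X + X*(4/X) = X + 4 = 4 + X)
(1184931 - (D(26) - 257)²)/E(x(48, -29)) = (1184931 - ((4 + 26) - 257)²)/((√2*√(-29))) = (1184931 - (30 - 257)²)/((√2*(I*√29))) = (1184931 - 1*(-227)²)/((I*√58)) = (1184931 - 1*51529)*(-I*√58/58) = (1184931 - 51529)*(-I*√58/58) = 1133402*(-I*√58/58) = -566701*I*√58/29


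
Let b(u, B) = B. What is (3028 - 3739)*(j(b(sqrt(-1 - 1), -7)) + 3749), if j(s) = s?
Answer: -2660562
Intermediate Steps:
(3028 - 3739)*(j(b(sqrt(-1 - 1), -7)) + 3749) = (3028 - 3739)*(-7 + 3749) = -711*3742 = -2660562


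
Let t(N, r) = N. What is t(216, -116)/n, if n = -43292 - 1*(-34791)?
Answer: -216/8501 ≈ -0.025409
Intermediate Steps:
n = -8501 (n = -43292 + 34791 = -8501)
t(216, -116)/n = 216/(-8501) = 216*(-1/8501) = -216/8501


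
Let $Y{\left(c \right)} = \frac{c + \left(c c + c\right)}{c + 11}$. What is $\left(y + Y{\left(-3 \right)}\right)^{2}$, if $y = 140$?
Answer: $\frac{1261129}{64} \approx 19705.0$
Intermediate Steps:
$Y{\left(c \right)} = \frac{c^{2} + 2 c}{11 + c}$ ($Y{\left(c \right)} = \frac{c + \left(c^{2} + c\right)}{11 + c} = \frac{c + \left(c + c^{2}\right)}{11 + c} = \frac{c^{2} + 2 c}{11 + c}$)
$\left(y + Y{\left(-3 \right)}\right)^{2} = \left(140 - \frac{3 \left(2 - 3\right)}{11 - 3}\right)^{2} = \left(140 - 3 \cdot \frac{1}{8} \left(-1\right)\right)^{2} = \left(140 - \frac{3}{8} \left(-1\right)\right)^{2} = \left(140 + \frac{3}{8}\right)^{2} = \left(\frac{1123}{8}\right)^{2} = \frac{1261129}{64}$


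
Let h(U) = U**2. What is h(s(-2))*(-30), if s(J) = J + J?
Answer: -480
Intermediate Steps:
s(J) = 2*J
h(s(-2))*(-30) = (2*(-2))**2*(-30) = (-4)**2*(-30) = 16*(-30) = -480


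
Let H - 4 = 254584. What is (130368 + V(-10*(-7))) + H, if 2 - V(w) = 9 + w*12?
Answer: 384109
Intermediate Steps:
V(w) = -7 - 12*w (V(w) = 2 - (9 + w*12) = 2 - (9 + 12*w) = 2 + (-9 - 12*w) = -7 - 12*w)
H = 254588 (H = 4 + 254584 = 254588)
(130368 + V(-10*(-7))) + H = (130368 + (-7 - (-120)*(-7))) + 254588 = (130368 + (-7 - 12*70)) + 254588 = (130368 + (-7 - 840)) + 254588 = (130368 - 847) + 254588 = 129521 + 254588 = 384109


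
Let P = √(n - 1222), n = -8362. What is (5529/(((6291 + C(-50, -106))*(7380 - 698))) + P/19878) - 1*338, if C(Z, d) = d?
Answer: -13968915931/41328170 + 2*I*√599/9939 ≈ -338.0 + 0.0049249*I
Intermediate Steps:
P = 4*I*√599 (P = √(-8362 - 1222) = √(-9584) = 4*I*√599 ≈ 97.898*I)
(5529/(((6291 + C(-50, -106))*(7380 - 698))) + P/19878) - 1*338 = (5529/(((6291 - 106)*(7380 - 698))) + (4*I*√599)/19878) - 1*338 = (5529/((6185*6682)) + (4*I*√599)*(1/19878)) - 338 = (5529/41328170 + 2*I*√599/9939) - 338 = -13968915931/41328170 + 2*I*√599/9939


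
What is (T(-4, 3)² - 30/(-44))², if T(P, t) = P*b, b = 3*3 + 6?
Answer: 6275016225/484 ≈ 1.2965e+7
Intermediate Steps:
b = 15 (b = 9 + 6 = 15)
T(P, t) = 15*P (T(P, t) = P*15 = 15*P)
(T(-4, 3)² - 30/(-44))² = ((15*(-4))² - 30/(-44))² = ((-60)² - 30*(-1/44))² = (3600 + 15/22)² = (79215/22)² = 6275016225/484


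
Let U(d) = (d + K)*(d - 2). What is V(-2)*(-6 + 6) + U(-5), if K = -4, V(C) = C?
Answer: 63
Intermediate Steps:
U(d) = (-4 + d)*(-2 + d) (U(d) = (d - 4)*(d - 2) = (-4 + d)*(-2 + d))
V(-2)*(-6 + 6) + U(-5) = -2*(-6 + 6) + (8 + (-5)**2 - 6*(-5)) = -2*0 + (8 + 25 + 30) = 0 + 63 = 63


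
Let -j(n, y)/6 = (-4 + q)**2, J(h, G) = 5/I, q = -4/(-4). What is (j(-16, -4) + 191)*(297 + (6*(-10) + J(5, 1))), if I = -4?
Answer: 129191/4 ≈ 32298.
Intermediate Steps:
q = 1 (q = -4*(-1/4) = 1)
J(h, G) = -5/4 (J(h, G) = 5/(-4) = 5*(-1/4) = -5/4)
j(n, y) = -54 (j(n, y) = -6*(-4 + 1)**2 = -6*(-3)**2 = -6*9 = -54)
(j(-16, -4) + 191)*(297 + (6*(-10) + J(5, 1))) = (-54 + 191)*(297 + (6*(-10) - 5/4)) = 137*(297 + (-60 - 5/4)) = 137*(297 - 245/4) = 137*(943/4) = 129191/4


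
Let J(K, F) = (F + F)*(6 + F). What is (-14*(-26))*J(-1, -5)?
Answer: -3640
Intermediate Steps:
J(K, F) = 2*F*(6 + F) (J(K, F) = (2*F)*(6 + F) = 2*F*(6 + F))
(-14*(-26))*J(-1, -5) = (-14*(-26))*(2*(-5)*(6 - 5)) = 364*(2*(-5)*1) = 364*(-10) = -3640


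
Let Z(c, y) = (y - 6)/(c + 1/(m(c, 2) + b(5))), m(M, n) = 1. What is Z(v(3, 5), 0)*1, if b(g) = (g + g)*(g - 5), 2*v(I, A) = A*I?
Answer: -12/17 ≈ -0.70588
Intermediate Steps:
v(I, A) = A*I/2 (v(I, A) = (A*I)/2 = A*I/2)
b(g) = 2*g*(-5 + g) (b(g) = (2*g)*(-5 + g) = 2*g*(-5 + g))
Z(c, y) = (-6 + y)/(1 + c) (Z(c, y) = (y - 6)/(c + 1/(1 + 2*5*(-5 + 5))) = (-6 + y)/(c + 1/(1 + 2*5*0)) = (-6 + y)/(c + 1/(1 + 0)) = (-6 + y)/(c + 1/1) = (-6 + y)/(c + 1) = (-6 + y)/(1 + c))
Z(v(3, 5), 0)*1 = ((-6 + 0)/(1 + (1/2)*5*3))*1 = (-6/(1 + 15/2))*1 = (-6/(17/2))*1 = ((2/17)*(-6))*1 = -12/17*1 = -12/17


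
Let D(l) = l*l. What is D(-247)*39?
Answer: 2379351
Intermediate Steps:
D(l) = l²
D(-247)*39 = (-247)²*39 = 61009*39 = 2379351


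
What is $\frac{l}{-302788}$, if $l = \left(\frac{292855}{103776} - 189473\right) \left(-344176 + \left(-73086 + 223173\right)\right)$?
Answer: $- \frac{3816266654132177}{31422127488} \approx -1.2145 \cdot 10^{5}$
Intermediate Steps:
$l = \frac{3816266654132177}{103776}$ ($l = \left(292855 \cdot \frac{1}{103776} - 189473\right) \left(-344176 + 150087\right) = \left(\frac{292855}{103776} - 189473\right) \left(-194089\right) = \left(- \frac{19662457193}{103776}\right) \left(-194089\right) = \frac{3816266654132177}{103776} \approx 3.6774 \cdot 10^{10}$)
$\frac{l}{-302788} = \frac{3816266654132177}{103776 \left(-302788\right)} = \frac{3816266654132177}{103776} \left(- \frac{1}{302788}\right) = - \frac{3816266654132177}{31422127488}$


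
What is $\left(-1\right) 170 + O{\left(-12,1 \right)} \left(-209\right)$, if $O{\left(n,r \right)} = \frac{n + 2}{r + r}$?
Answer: $875$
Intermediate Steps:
$O{\left(n,r \right)} = \frac{2 + n}{2 r}$
$\left(-1\right) 170 + O{\left(-12,1 \right)} \left(-209\right) = \left(-1\right) 170 + \frac{2 - 12}{2 \cdot 1} \left(-209\right) = -170 + \frac{1}{2} \cdot 1 \left(-10\right) \left(-209\right) = -170 - -1045 = -170 + 1045 = 875$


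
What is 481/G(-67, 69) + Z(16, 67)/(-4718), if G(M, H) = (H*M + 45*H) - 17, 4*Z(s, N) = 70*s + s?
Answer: -1352649/3621065 ≈ -0.37355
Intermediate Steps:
Z(s, N) = 71*s/4 (Z(s, N) = (70*s + s)/4 = (71*s)/4 = 71*s/4)
G(M, H) = -17 + 45*H + H*M (G(M, H) = (45*H + H*M) - 17 = -17 + 45*H + H*M)
481/G(-67, 69) + Z(16, 67)/(-4718) = 481/(-17 + 45*69 + 69*(-67)) + ((71/4)*16)/(-4718) = 481/(-17 + 3105 - 4623) + 284*(-1/4718) = 481/(-1535) - 142/2359 = 481*(-1/1535) - 142/2359 = -481/1535 - 142/2359 = -1352649/3621065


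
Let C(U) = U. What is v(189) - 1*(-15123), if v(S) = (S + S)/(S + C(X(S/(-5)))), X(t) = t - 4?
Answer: 5566209/368 ≈ 15126.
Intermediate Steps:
X(t) = -4 + t
v(S) = 2*S/(-4 + 4*S/5) (v(S) = (S + S)/(S + (-4 + S/(-5))) = (2*S)/(S + (-4 + S*(-⅕))) = (2*S)/(S + (-4 - S/5)) = (2*S)/(-4 + 4*S/5) = 2*S/(-4 + 4*S/5))
v(189) - 1*(-15123) = (5/2)*189/(-5 + 189) - 1*(-15123) = (5/2)*189/184 + 15123 = (5/2)*189*(1/184) + 15123 = 945/368 + 15123 = 5566209/368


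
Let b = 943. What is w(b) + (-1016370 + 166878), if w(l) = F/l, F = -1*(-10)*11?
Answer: -801070846/943 ≈ -8.4949e+5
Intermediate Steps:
F = 110 (F = 10*11 = 110)
w(l) = 110/l
w(b) + (-1016370 + 166878) = 110/943 + (-1016370 + 166878) = 110*(1/943) - 849492 = 110/943 - 849492 = -801070846/943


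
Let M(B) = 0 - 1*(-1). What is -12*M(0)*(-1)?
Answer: 12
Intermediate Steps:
M(B) = 1 (M(B) = 0 + 1 = 1)
-12*M(0)*(-1) = -12*1*(-1) = -12*(-1) = 12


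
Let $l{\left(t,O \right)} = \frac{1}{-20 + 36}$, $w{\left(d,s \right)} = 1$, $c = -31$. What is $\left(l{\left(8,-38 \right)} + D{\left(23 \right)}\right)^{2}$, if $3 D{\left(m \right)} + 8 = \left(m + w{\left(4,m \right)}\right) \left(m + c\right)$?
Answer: $\frac{10220809}{2304} \approx 4436.1$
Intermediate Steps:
$l{\left(t,O \right)} = \frac{1}{16}$
$D{\left(m \right)} = - \frac{8}{3} + \frac{\left(1 + m\right) \left(-31 + m\right)}{3}$ ($D{\left(m \right)} = - \frac{8}{3} + \frac{\left(m + 1\right) \left(m - 31\right)}{3} = - \frac{8}{3} + \frac{\left(1 + m\right) \left(-31 + m\right)}{3}$)
$\left(l{\left(8,-38 \right)} + D{\left(23 \right)}\right)^{2} = \left(\frac{1}{16} - \left(243 - \frac{529}{3}\right)\right)^{2} = \left(\frac{1}{16} - \frac{200}{3}\right)^{2} = \left(- \frac{3197}{48}\right)^{2} = \frac{10220809}{2304}$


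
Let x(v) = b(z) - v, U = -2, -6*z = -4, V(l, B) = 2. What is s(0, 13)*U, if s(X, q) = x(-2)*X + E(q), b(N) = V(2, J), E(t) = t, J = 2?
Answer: -26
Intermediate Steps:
z = 2/3 (z = -1/6*(-4) = 2/3 ≈ 0.66667)
b(N) = 2
x(v) = 2 - v
s(X, q) = q + 4*X (s(X, q) = (2 - 1*(-2))*X + q = (2 + 2)*X + q = 4*X + q = q + 4*X)
s(0, 13)*U = (13 + 4*0)*(-2) = (13 + 0)*(-2) = 13*(-2) = -26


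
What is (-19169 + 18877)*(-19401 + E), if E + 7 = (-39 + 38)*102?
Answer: 5696920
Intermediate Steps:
E = -109 (E = -7 + (-39 + 38)*102 = -7 - 1*102 = -7 - 102 = -109)
(-19169 + 18877)*(-19401 + E) = (-19169 + 18877)*(-19401 - 109) = -292*(-19510) = 5696920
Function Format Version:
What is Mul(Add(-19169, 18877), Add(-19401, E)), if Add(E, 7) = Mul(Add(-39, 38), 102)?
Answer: 5696920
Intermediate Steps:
E = -109 (E = Add(-7, Mul(Add(-39, 38), 102)) = Add(-7, Mul(-1, 102)) = Add(-7, -102) = -109)
Mul(Add(-19169, 18877), Add(-19401, E)) = Mul(Add(-19169, 18877), Add(-19401, -109)) = Mul(-292, -19510) = 5696920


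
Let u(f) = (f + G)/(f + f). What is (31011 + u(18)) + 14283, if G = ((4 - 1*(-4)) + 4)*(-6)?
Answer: 90585/2 ≈ 45293.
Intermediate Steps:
G = -72 (G = ((4 + 4) + 4)*(-6) = (8 + 4)*(-6) = 12*(-6) = -72)
u(f) = (-72 + f)/(2*f) (u(f) = (f - 72)/(f + f) = (-72 + f)/((2*f)) = (-72 + f)*(1/(2*f)) = (-72 + f)/(2*f))
(31011 + u(18)) + 14283 = (31011 + (1/2)*(-72 + 18)/18) + 14283 = (31011 + (1/2)*(1/18)*(-54)) + 14283 = (31011 - 3/2) + 14283 = 62019/2 + 14283 = 90585/2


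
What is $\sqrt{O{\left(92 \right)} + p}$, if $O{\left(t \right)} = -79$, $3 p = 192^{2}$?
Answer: $\sqrt{12209} \approx 110.49$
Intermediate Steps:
$p = 12288$ ($p = \frac{192^{2}}{3} = \frac{1}{3} \cdot 36864 = 12288$)
$\sqrt{O{\left(92 \right)} + p} = \sqrt{-79 + 12288} = \sqrt{12209}$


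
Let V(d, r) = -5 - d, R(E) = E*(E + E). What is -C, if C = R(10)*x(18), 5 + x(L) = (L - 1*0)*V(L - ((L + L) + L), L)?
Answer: -110600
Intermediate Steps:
R(E) = 2*E² (R(E) = E*(2*E) = 2*E²)
x(L) = -5 + L*(-5 + 2*L) (x(L) = -5 + (L - 1*0)*(-5 - (L - ((L + L) + L))) = -5 + (L + 0)*(-5 - (L - (2*L + L))) = -5 + L*(-5 - (L - 3*L)) = -5 + L*(-5 - (-2)*L) = -5 + L*(-5 + 2*L))
C = 110600 (C = (2*10²)*(-5 + 18*(-5 + 2*18)) = (2*100)*(-5 + 18*(-5 + 36)) = 200*(-5 + 18*31) = 200*(-5 + 558) = 200*553 = 110600)
-C = -1*110600 = -110600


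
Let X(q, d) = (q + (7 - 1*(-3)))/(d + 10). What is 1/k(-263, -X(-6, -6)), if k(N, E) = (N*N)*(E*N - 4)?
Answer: 1/17914771 ≈ 5.5820e-8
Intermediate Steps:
X(q, d) = (10 + q)/(10 + d) (X(q, d) = (q + (7 + 3))/(10 + d) = (q + 10)/(10 + d) = (10 + q)/(10 + d))
k(N, E) = N²*(-4 + E*N)
1/k(-263, -X(-6, -6)) = 1/((-263)²*(-4 - (10 - 6)/(10 - 6)*(-263))) = 1/(69169*(-4 - 4/4*(-263))) = 1/(69169*(-4 - 1*1*(-263))) = 1/(69169*(-4 - 1*(-263))) = 1/(69169*(-4 + 263)) = 1/(69169*259) = 1/17914771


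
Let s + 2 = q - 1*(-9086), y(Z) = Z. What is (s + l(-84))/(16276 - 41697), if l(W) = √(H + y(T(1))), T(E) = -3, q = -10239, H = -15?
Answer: 105/2311 - 3*I*√2/25421 ≈ 0.045435 - 0.0001669*I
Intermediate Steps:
s = -1155 (s = -2 + (-10239 - 1*(-9086)) = -2 + (-10239 + 9086) = -2 - 1153 = -1155)
l(W) = 3*I*√2 (l(W) = √(-15 - 3) = √(-18) = 3*I*√2)
(s + l(-84))/(16276 - 41697) = (-1155 + 3*I*√2)/(16276 - 41697) = (-1155 + 3*I*√2)/(-25421) = (-1155 + 3*I*√2)*(-1/25421) = 105/2311 - 3*I*√2/25421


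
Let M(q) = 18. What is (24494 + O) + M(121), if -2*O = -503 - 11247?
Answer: 30387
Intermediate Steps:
O = 5875 (O = -(-503 - 11247)/2 = -½*(-11750) = 5875)
(24494 + O) + M(121) = (24494 + 5875) + 18 = 30369 + 18 = 30387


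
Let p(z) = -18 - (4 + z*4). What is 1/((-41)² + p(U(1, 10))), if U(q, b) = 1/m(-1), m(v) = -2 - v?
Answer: 1/1663 ≈ 0.00060132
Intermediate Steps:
U(q, b) = -1 (U(q, b) = 1/(-2 - 1*(-1)) = 1/(-2 + 1) = 1/(-1) = -1)
p(z) = -22 - 4*z (p(z) = -18 - (4 + 4*z) = -18 + (-4 - 4*z) = -22 - 4*z)
1/((-41)² + p(U(1, 10))) = 1/((-41)² + (-22 - 4*(-1))) = 1/(1681 + (-22 + 4)) = 1/(1681 - 18) = 1/1663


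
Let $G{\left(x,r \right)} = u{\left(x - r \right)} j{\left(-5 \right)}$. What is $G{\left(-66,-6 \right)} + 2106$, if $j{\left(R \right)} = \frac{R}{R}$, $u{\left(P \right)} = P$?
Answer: $2046$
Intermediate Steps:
$j{\left(R \right)} = 1$
$G{\left(x,r \right)} = x - r$ ($G{\left(x,r \right)} = \left(x - r\right) 1 = x - r$)
$G{\left(-66,-6 \right)} + 2106 = \left(-66 - -6\right) + 2106 = \left(-66 + 6\right) + 2106 = -60 + 2106 = 2046$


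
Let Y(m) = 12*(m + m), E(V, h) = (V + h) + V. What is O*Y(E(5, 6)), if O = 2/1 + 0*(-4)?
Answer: 768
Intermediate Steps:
E(V, h) = h + 2*V
Y(m) = 24*m (Y(m) = 12*(2*m) = 24*m)
O = 2 (O = 2*1 + 0 = 2 + 0 = 2)
O*Y(E(5, 6)) = 2*(24*(6 + 2*5)) = 2*(24*(6 + 10)) = 2*(24*16) = 2*384 = 768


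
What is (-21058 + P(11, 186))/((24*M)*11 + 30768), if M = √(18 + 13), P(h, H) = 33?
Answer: -13477025/19677276 + 231275*√31/39354552 ≈ -0.65218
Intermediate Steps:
M = √31 ≈ 5.5678
(-21058 + P(11, 186))/((24*M)*11 + 30768) = (-21058 + 33)/((24*√31)*11 + 30768) = -21025/(264*√31 + 30768) = -21025/(30768 + 264*√31)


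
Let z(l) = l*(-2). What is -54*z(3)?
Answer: 324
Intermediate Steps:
z(l) = -2*l
-54*z(3) = -(-108)*3 = -54*(-6) = 324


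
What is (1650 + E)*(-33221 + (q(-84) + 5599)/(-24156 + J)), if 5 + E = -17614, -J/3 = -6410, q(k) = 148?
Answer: 1061049559/2 ≈ 5.3052e+8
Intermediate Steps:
J = 19230 (J = -3*(-6410) = 19230)
E = -17619 (E = -5 - 17614 = -17619)
(1650 + E)*(-33221 + (q(-84) + 5599)/(-24156 + J)) = (1650 - 17619)*(-33221 + (148 + 5599)/(-24156 + 19230)) = -15969*(-33221 + 5747/(-4926)) = -15969*(-33221 + 5747*(-1/4926)) = -15969*(-33221 - 7/6) = -15969*(-199333/6) = 1061049559/2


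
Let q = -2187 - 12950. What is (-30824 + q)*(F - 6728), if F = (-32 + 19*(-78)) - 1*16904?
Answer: 1155735306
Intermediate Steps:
q = -15137
F = -18418 (F = (-32 - 1482) - 16904 = -1514 - 16904 = -18418)
(-30824 + q)*(F - 6728) = (-30824 - 15137)*(-18418 - 6728) = -45961*(-25146) = 1155735306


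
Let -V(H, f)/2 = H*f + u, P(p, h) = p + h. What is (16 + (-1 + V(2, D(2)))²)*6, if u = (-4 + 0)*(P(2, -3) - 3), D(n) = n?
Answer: 10182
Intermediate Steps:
P(p, h) = h + p
u = 16 (u = (-4 + 0)*((-3 + 2) - 3) = -4*(-1 - 3) = -4*(-4) = 16)
V(H, f) = -32 - 2*H*f (V(H, f) = -2*(H*f + 16) = -2*(16 + H*f) = -32 - 2*H*f)
(16 + (-1 + V(2, D(2)))²)*6 = (16 + (-1 + (-32 - 2*2*2))²)*6 = (16 + (-1 + (-32 - 8))²)*6 = (16 + (-1 - 40)²)*6 = (16 + (-41)²)*6 = (16 + 1681)*6 = 1697*6 = 10182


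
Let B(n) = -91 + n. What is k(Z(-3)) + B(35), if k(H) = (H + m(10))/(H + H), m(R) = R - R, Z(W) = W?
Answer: -111/2 ≈ -55.500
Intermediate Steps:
m(R) = 0
k(H) = ½ (k(H) = (H + 0)/(H + H) = H/((2*H)) = H*(1/(2*H)) = ½)
k(Z(-3)) + B(35) = ½ + (-91 + 35) = ½ - 56 = -111/2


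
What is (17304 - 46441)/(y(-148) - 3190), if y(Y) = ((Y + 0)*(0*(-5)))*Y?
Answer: 29137/3190 ≈ 9.1339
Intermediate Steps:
y(Y) = 0 (y(Y) = (Y*0)*Y = 0*Y = 0)
(17304 - 46441)/(y(-148) - 3190) = (17304 - 46441)/(0 - 3190) = -29137/(-3190) = -29137*(-1/3190) = 29137/3190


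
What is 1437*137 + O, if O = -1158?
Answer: 195711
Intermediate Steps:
1437*137 + O = 1437*137 - 1158 = 196869 - 1158 = 195711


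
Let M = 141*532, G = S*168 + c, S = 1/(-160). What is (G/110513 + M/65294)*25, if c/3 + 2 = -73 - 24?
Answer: 413517013965/14431671644 ≈ 28.653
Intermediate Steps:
S = -1/160 ≈ -0.0062500
c = -297 (c = -6 + 3*(-73 - 24) = -6 + 3*(-97) = -6 - 291 = -297)
G = -5961/20 (G = -1/160*168 - 297 = -21/20 - 297 = -5961/20 ≈ -298.05)
M = 75012
(G/110513 + M/65294)*25 = (-5961/20/110513 + 75012/65294)*25 = (-5961/20*1/110513 + 75012*(1/65294))*25 = (-5961/2210260 + 37506/32647)*25 = (82703402793/72158358220)*25 = 413517013965/14431671644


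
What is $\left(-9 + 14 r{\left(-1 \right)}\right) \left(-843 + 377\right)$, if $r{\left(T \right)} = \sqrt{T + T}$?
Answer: $4194 - 6524 i \sqrt{2} \approx 4194.0 - 9226.3 i$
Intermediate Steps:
$r{\left(T \right)} = \sqrt{2} \sqrt{T}$ ($r{\left(T \right)} = \sqrt{2 T} = \sqrt{2} \sqrt{T}$)
$\left(-9 + 14 r{\left(-1 \right)}\right) \left(-843 + 377\right) = \left(-9 + 14 \sqrt{2} \sqrt{-1}\right) \left(-843 + 377\right) = \left(-9 + 14 \sqrt{2} i\right) \left(-466\right) = \left(-9 + 14 i \sqrt{2}\right) \left(-466\right) = 4194 - 6524 i \sqrt{2}$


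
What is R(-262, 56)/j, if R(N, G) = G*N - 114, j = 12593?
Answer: -14786/12593 ≈ -1.1741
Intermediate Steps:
R(N, G) = -114 + G*N
R(-262, 56)/j = (-114 + 56*(-262))/12593 = (-114 - 14672)*(1/12593) = -14786*1/12593 = -14786/12593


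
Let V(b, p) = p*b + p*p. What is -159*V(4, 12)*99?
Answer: -3022272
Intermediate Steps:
V(b, p) = p**2 + b*p (V(b, p) = b*p + p**2 = p**2 + b*p)
-159*V(4, 12)*99 = -1908*(4 + 12)*99 = -1908*16*99 = -159*192*99 = -30528*99 = -3022272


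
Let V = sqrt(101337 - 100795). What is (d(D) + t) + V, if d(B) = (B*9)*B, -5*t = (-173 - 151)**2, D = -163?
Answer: 1090629/5 + sqrt(542) ≈ 2.1815e+5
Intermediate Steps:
t = -104976/5 (t = -(-173 - 151)**2/5 = -1/5*(-324)**2 = -1/5*104976 = -104976/5 ≈ -20995.)
d(B) = 9*B**2 (d(B) = (9*B)*B = 9*B**2)
V = sqrt(542) ≈ 23.281
(d(D) + t) + V = (9*(-163)**2 - 104976/5) + sqrt(542) = (9*26569 - 104976/5) + sqrt(542) = (239121 - 104976/5) + sqrt(542) = 1090629/5 + sqrt(542)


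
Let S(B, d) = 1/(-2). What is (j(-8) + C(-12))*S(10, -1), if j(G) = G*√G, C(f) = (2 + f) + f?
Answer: 11 + 8*I*√2 ≈ 11.0 + 11.314*I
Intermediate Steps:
C(f) = 2 + 2*f
S(B, d) = -½
j(G) = G^(3/2)
(j(-8) + C(-12))*S(10, -1) = ((-8)^(3/2) + (2 + 2*(-12)))*(-½) = (-16*I*√2 + (2 - 24))*(-½) = (-16*I*√2 - 22)*(-½) = (-22 - 16*I*√2)*(-½) = 11 + 8*I*√2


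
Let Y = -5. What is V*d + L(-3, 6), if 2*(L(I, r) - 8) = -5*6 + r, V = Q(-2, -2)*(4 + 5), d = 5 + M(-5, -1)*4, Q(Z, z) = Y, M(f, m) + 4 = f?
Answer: 1391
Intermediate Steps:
M(f, m) = -4 + f
Q(Z, z) = -5
d = -31 (d = 5 + (-4 - 5)*4 = 5 - 9*4 = 5 - 36 = -31)
V = -45 (V = -5*(4 + 5) = -5*9 = -45)
L(I, r) = -7 + r/2 (L(I, r) = 8 + (-5*6 + r)/2 = 8 + (-30 + r)/2 = 8 + (-15 + r/2) = -7 + r/2)
V*d + L(-3, 6) = -45*(-31) + (-7 + (1/2)*6) = 1395 + (-7 + 3) = 1395 - 4 = 1391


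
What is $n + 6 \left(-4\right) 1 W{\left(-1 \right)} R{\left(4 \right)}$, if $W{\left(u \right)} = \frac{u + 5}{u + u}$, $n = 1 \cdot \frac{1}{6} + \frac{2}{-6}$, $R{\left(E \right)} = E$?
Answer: $\frac{1151}{6} \approx 191.83$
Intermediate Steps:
$n = - \frac{1}{6}$ ($n = 1 \cdot \frac{1}{6} + 2 \left(- \frac{1}{6}\right) = \frac{1}{6} - \frac{1}{3} = - \frac{1}{6} \approx -0.16667$)
$W{\left(u \right)} = \frac{5 + u}{2 u}$
$n + 6 \left(-4\right) 1 W{\left(-1 \right)} R{\left(4 \right)} = - \frac{1}{6} + 6 \left(-4\right) 1 \frac{5 - 1}{2 \left(-1\right)} 4 = - \frac{1}{6} + \left(-24\right) 1 \cdot \frac{1}{2} \left(-1\right) 4 \cdot 4 = - \frac{1}{6} + \left(-24\right) \left(-2\right) 4 = - \frac{1}{6} + 48 \cdot 4 = - \frac{1}{6} + 192 = \frac{1151}{6}$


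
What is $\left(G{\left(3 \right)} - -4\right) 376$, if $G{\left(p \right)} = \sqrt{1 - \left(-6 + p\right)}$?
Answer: $2256$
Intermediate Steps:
$G{\left(p \right)} = \sqrt{7 - p}$
$\left(G{\left(3 \right)} - -4\right) 376 = \left(\sqrt{7 - 3} - -4\right) 376 = \left(\sqrt{7 - 3} + 4\right) 376 = \left(\sqrt{4} + 4\right) 376 = \left(2 + 4\right) 376 = 6 \cdot 376 = 2256$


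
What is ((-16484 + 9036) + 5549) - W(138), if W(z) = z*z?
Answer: -20943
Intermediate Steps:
W(z) = z²
((-16484 + 9036) + 5549) - W(138) = ((-16484 + 9036) + 5549) - 1*138² = (-7448 + 5549) - 1*19044 = -1899 - 19044 = -20943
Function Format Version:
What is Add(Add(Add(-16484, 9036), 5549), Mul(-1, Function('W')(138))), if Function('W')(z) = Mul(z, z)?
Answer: -20943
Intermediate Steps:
Function('W')(z) = Pow(z, 2)
Add(Add(Add(-16484, 9036), 5549), Mul(-1, Function('W')(138))) = Add(Add(Add(-16484, 9036), 5549), Mul(-1, Pow(138, 2))) = Add(Add(-7448, 5549), Mul(-1, 19044)) = Add(-1899, -19044) = -20943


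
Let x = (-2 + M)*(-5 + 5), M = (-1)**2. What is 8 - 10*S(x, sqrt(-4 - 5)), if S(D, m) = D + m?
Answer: 8 - 30*I ≈ 8.0 - 30.0*I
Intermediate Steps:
M = 1
x = 0 (x = (-2 + 1)*(-5 + 5) = -1*0 = 0)
8 - 10*S(x, sqrt(-4 - 5)) = 8 - 10*(0 + sqrt(-4 - 5)) = 8 - 10*(0 + sqrt(-9)) = 8 - 10*(0 + 3*I) = 8 - 30*I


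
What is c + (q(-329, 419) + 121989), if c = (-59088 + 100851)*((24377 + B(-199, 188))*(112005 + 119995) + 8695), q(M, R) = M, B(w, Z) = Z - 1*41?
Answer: 237613791634945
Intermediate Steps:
B(w, Z) = -41 + Z (B(w, Z) = Z - 41 = -41 + Z)
c = 237613791513285 (c = (-59088 + 100851)*((24377 + (-41 + 188))*(112005 + 119995) + 8695) = 41763*((24377 + 147)*232000 + 8695) = 41763*(24524*232000 + 8695) = 41763*(5689568000 + 8695) = 41763*5689576695 = 237613791513285)
c + (q(-329, 419) + 121989) = 237613791513285 + (-329 + 121989) = 237613791513285 + 121660 = 237613791634945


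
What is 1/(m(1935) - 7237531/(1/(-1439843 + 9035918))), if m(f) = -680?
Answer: -1/54976828291505 ≈ -1.8189e-14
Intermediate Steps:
1/(m(1935) - 7237531/(1/(-1439843 + 9035918))) = 1/(-680 - 7237531/(1/(-1439843 + 9035918))) = 1/(-680 - 7237531/(1/7596075)) = 1/(-680 - 7237531/1/7596075) = 1/(-680 - 7237531*7596075) = 1/(-680 - 54976828290825) = 1/(-54976828291505) = -1/54976828291505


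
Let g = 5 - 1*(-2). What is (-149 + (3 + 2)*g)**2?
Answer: 12996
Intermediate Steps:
g = 7 (g = 5 + 2 = 7)
(-149 + (3 + 2)*g)**2 = (-149 + (3 + 2)*7)**2 = (-149 + 5*7)**2 = (-149 + 35)**2 = (-114)**2 = 12996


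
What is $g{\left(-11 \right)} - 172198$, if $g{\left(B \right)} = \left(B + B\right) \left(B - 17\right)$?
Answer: $-171582$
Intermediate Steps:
$g{\left(B \right)} = 2 B \left(-17 + B\right)$
$g{\left(-11 \right)} - 172198 = 2 \left(-11\right) \left(-17 - 11\right) - 172198 = 2 \left(-11\right) \left(-28\right) - 172198 = 616 - 172198 = -171582$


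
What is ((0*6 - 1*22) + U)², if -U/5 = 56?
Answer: 91204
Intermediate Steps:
U = -280 (U = -5*56 = -280)
((0*6 - 1*22) + U)² = ((0*6 - 1*22) - 280)² = ((0 - 22) - 280)² = (-22 - 280)² = (-302)² = 91204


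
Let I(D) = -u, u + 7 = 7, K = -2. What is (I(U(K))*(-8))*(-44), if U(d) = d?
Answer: 0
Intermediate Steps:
u = 0 (u = -7 + 7 = 0)
I(D) = 0 (I(D) = -1*0 = 0)
(I(U(K))*(-8))*(-44) = (0*(-8))*(-44) = 0*(-44) = 0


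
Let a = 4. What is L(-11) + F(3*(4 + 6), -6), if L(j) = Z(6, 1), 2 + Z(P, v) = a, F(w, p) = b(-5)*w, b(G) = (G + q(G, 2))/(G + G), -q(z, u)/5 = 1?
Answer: 32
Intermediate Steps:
q(z, u) = -5 (q(z, u) = -5*1 = -5)
b(G) = (-5 + G)/(2*G) (b(G) = (G - 5)/(G + G) = (-5 + G)/((2*G)) = (-5 + G)*(1/(2*G)) = (-5 + G)/(2*G))
F(w, p) = w (F(w, p) = ((½)*(-5 - 5)/(-5))*w = ((½)*(-⅕)*(-10))*w = 1*w = w)
Z(P, v) = 2 (Z(P, v) = -2 + 4 = 2)
L(j) = 2
L(-11) + F(3*(4 + 6), -6) = 2 + 3*(4 + 6) = 2 + 3*10 = 2 + 30 = 32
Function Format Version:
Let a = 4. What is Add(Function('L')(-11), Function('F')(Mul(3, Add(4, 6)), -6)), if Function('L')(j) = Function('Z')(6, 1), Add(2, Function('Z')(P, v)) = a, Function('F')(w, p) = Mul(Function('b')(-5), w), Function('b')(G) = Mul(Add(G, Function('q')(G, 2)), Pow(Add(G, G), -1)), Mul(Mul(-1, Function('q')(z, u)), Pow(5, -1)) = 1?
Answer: 32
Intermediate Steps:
Function('q')(z, u) = -5 (Function('q')(z, u) = Mul(-5, 1) = -5)
Function('b')(G) = Mul(Rational(1, 2), Pow(G, -1), Add(-5, G)) (Function('b')(G) = Mul(Add(G, -5), Pow(Add(G, G), -1)) = Mul(Add(-5, G), Pow(Mul(2, G), -1)) = Mul(Add(-5, G), Mul(Rational(1, 2), Pow(G, -1))) = Mul(Rational(1, 2), Pow(G, -1), Add(-5, G)))
Function('F')(w, p) = w (Function('F')(w, p) = Mul(Mul(Rational(1, 2), Pow(-5, -1), Add(-5, -5)), w) = Mul(Mul(Rational(1, 2), Rational(-1, 5), -10), w) = Mul(1, w) = w)
Function('Z')(P, v) = 2 (Function('Z')(P, v) = Add(-2, 4) = 2)
Function('L')(j) = 2
Add(Function('L')(-11), Function('F')(Mul(3, Add(4, 6)), -6)) = Add(2, Mul(3, Add(4, 6))) = Add(2, Mul(3, 10)) = Add(2, 30) = 32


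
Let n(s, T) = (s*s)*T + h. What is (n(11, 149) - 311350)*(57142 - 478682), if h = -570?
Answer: 123886812140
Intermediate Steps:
n(s, T) = -570 + T*s² (n(s, T) = (s*s)*T - 570 = s²*T - 570 = T*s² - 570 = -570 + T*s²)
(n(11, 149) - 311350)*(57142 - 478682) = ((-570 + 149*11²) - 311350)*(57142 - 478682) = ((-570 + 149*121) - 311350)*(-421540) = ((-570 + 18029) - 311350)*(-421540) = (17459 - 311350)*(-421540) = -293891*(-421540) = 123886812140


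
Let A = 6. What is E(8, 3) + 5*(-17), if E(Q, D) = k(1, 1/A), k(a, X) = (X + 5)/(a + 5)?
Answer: -3029/36 ≈ -84.139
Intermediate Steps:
k(a, X) = (5 + X)/(5 + a)
E(Q, D) = 31/36 (E(Q, D) = (5 + 1/6)/(5 + 1) = (5 + ⅙)/6 = (⅙)*(31/6) = 31/36)
E(8, 3) + 5*(-17) = 31/36 + 5*(-17) = 31/36 - 85 = -3029/36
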